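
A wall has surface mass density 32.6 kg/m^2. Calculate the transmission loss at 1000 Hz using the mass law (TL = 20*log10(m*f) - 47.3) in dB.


Given values:
  m = 32.6 kg/m^2, f = 1000 Hz
Formula: TL = 20 * log10(m * f) - 47.3
Compute m * f = 32.6 * 1000 = 32600.0
Compute log10(32600.0) = 4.513218
Compute 20 * 4.513218 = 90.2644
TL = 90.2644 - 47.3 = 42.96

42.96 dB


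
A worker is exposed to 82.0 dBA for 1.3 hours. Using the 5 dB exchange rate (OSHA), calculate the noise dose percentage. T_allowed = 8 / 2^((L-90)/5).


Given values:
  L = 82.0 dBA, T = 1.3 hours
Formula: T_allowed = 8 / 2^((L - 90) / 5)
Compute exponent: (82.0 - 90) / 5 = -1.6
Compute 2^(-1.6) = 0.329877
T_allowed = 8 / 0.329877 = 24.251463 hours
Dose = (T / T_allowed) * 100
Dose = (1.3 / 24.251463) * 100 = 5.36

5.36 %


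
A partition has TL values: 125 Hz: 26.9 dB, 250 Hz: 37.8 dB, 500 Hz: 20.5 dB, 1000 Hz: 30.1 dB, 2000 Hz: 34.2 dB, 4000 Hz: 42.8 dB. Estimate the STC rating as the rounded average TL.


Given TL values at each frequency:
  125 Hz: 26.9 dB
  250 Hz: 37.8 dB
  500 Hz: 20.5 dB
  1000 Hz: 30.1 dB
  2000 Hz: 34.2 dB
  4000 Hz: 42.8 dB
Formula: STC ~ round(average of TL values)
Sum = 26.9 + 37.8 + 20.5 + 30.1 + 34.2 + 42.8 = 192.3
Average = 192.3 / 6 = 32.05
Rounded: 32

32


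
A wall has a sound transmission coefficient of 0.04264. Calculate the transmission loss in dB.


Given values:
  tau = 0.04264
Formula: TL = 10 * log10(1 / tau)
Compute 1 / tau = 1 / 0.04264 = 23.4522
Compute log10(23.4522) = 1.370184
TL = 10 * 1.370184 = 13.7

13.7 dB


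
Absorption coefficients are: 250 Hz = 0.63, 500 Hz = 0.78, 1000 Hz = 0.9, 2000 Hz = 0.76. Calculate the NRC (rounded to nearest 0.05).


Given values:
  a_250 = 0.63, a_500 = 0.78
  a_1000 = 0.9, a_2000 = 0.76
Formula: NRC = (a250 + a500 + a1000 + a2000) / 4
Sum = 0.63 + 0.78 + 0.9 + 0.76 = 3.07
NRC = 3.07 / 4 = 0.7675
Rounded to nearest 0.05: 0.75

0.75


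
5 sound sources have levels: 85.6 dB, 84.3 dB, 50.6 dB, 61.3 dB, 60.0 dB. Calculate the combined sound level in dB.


Formula: L_total = 10 * log10( sum(10^(Li/10)) )
  Source 1: 10^(85.6/10) = 363078054.7701
  Source 2: 10^(84.3/10) = 269153480.3927
  Source 3: 10^(50.6/10) = 114815.3621
  Source 4: 10^(61.3/10) = 1348962.8826
  Source 5: 10^(60.0/10) = 1000000.0
Sum of linear values = 634695313.4075
L_total = 10 * log10(634695313.4075) = 88.03

88.03 dB


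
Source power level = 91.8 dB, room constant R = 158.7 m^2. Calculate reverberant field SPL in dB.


Given values:
  Lw = 91.8 dB, R = 158.7 m^2
Formula: SPL = Lw + 10 * log10(4 / R)
Compute 4 / R = 4 / 158.7 = 0.025205
Compute 10 * log10(0.025205) = -15.9851
SPL = 91.8 + (-15.9851) = 75.81

75.81 dB


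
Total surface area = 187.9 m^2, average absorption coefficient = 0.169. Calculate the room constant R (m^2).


Given values:
  S = 187.9 m^2, alpha = 0.169
Formula: R = S * alpha / (1 - alpha)
Numerator: 187.9 * 0.169 = 31.7551
Denominator: 1 - 0.169 = 0.831
R = 31.7551 / 0.831 = 38.21

38.21 m^2


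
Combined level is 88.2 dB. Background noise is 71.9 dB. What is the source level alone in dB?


Given values:
  L_total = 88.2 dB, L_bg = 71.9 dB
Formula: L_source = 10 * log10(10^(L_total/10) - 10^(L_bg/10))
Convert to linear:
  10^(88.2/10) = 660693448.0076
  10^(71.9/10) = 15488166.1891
Difference: 660693448.0076 - 15488166.1891 = 645205281.8185
L_source = 10 * log10(645205281.8185) = 88.1

88.1 dB


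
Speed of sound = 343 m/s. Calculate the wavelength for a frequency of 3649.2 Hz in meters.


Given values:
  c = 343 m/s, f = 3649.2 Hz
Formula: lambda = c / f
lambda = 343 / 3649.2
lambda = 0.094

0.094 m


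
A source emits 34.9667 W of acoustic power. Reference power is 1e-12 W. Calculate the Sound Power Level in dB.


Given values:
  W = 34.9667 W
  W_ref = 1e-12 W
Formula: SWL = 10 * log10(W / W_ref)
Compute ratio: W / W_ref = 34966700000000
Compute log10: log10(34966700000000) = 13.543655
Multiply: SWL = 10 * 13.543655 = 135.44

135.44 dB


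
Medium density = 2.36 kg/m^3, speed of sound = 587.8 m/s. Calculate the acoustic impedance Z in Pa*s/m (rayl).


Given values:
  rho = 2.36 kg/m^3
  c = 587.8 m/s
Formula: Z = rho * c
Z = 2.36 * 587.8
Z = 1387.21

1387.21 rayl


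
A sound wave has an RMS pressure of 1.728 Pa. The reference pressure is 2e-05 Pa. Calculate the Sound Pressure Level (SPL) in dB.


Given values:
  p = 1.728 Pa
  p_ref = 2e-05 Pa
Formula: SPL = 20 * log10(p / p_ref)
Compute ratio: p / p_ref = 1.728 / 2e-05 = 86400
Compute log10: log10(86400) = 4.936514
Multiply: SPL = 20 * 4.936514 = 98.73

98.73 dB


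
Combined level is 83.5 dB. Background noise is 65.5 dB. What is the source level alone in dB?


Given values:
  L_total = 83.5 dB, L_bg = 65.5 dB
Formula: L_source = 10 * log10(10^(L_total/10) - 10^(L_bg/10))
Convert to linear:
  10^(83.5/10) = 223872113.8568
  10^(65.5/10) = 3548133.8923
Difference: 223872113.8568 - 3548133.8923 = 220323979.9645
L_source = 10 * log10(220323979.9645) = 83.43

83.43 dB


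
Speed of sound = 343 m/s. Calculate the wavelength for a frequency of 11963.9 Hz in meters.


Given values:
  c = 343 m/s, f = 11963.9 Hz
Formula: lambda = c / f
lambda = 343 / 11963.9
lambda = 0.0287

0.0287 m


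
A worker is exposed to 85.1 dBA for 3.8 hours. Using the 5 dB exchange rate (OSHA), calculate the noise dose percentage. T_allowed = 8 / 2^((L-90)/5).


Given values:
  L = 85.1 dBA, T = 3.8 hours
Formula: T_allowed = 8 / 2^((L - 90) / 5)
Compute exponent: (85.1 - 90) / 5 = -0.98
Compute 2^(-0.98) = 0.50698
T_allowed = 8 / 0.50698 = 15.779715 hours
Dose = (T / T_allowed) * 100
Dose = (3.8 / 15.779715) * 100 = 24.08

24.08 %


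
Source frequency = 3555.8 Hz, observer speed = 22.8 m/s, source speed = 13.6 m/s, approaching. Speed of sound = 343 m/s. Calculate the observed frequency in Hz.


Given values:
  f_s = 3555.8 Hz, v_o = 22.8 m/s, v_s = 13.6 m/s
  Direction: approaching
Formula: f_o = f_s * (c + v_o) / (c - v_s)
Numerator: c + v_o = 343 + 22.8 = 365.8
Denominator: c - v_s = 343 - 13.6 = 329.4
f_o = 3555.8 * 365.8 / 329.4 = 3948.73

3948.73 Hz


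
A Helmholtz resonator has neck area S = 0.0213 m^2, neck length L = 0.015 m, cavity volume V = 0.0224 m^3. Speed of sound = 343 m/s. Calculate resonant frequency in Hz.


Given values:
  S = 0.0213 m^2, L = 0.015 m, V = 0.0224 m^3, c = 343 m/s
Formula: f = (c / (2*pi)) * sqrt(S / (V * L))
Compute V * L = 0.0224 * 0.015 = 0.000336
Compute S / (V * L) = 0.0213 / 0.000336 = 63.3929
Compute sqrt(63.3929) = 7.961966
Compute c / (2*pi) = 343 / 6.283185 = 54.590148
f = 54.590148 * 7.961966 = 434.64

434.64 Hz


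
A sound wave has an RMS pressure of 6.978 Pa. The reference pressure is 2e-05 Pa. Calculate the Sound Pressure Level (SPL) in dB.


Given values:
  p = 6.978 Pa
  p_ref = 2e-05 Pa
Formula: SPL = 20 * log10(p / p_ref)
Compute ratio: p / p_ref = 6.978 / 2e-05 = 348900
Compute log10: log10(348900) = 5.542701
Multiply: SPL = 20 * 5.542701 = 110.85

110.85 dB


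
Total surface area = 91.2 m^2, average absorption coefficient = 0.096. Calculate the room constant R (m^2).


Given values:
  S = 91.2 m^2, alpha = 0.096
Formula: R = S * alpha / (1 - alpha)
Numerator: 91.2 * 0.096 = 8.7552
Denominator: 1 - 0.096 = 0.904
R = 8.7552 / 0.904 = 9.68

9.68 m^2


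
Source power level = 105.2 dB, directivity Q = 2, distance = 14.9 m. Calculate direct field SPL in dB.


Given values:
  Lw = 105.2 dB, Q = 2, r = 14.9 m
Formula: SPL = Lw + 10 * log10(Q / (4 * pi * r^2))
Compute 4 * pi * r^2 = 4 * pi * 14.9^2 = 2789.8599
Compute Q / denom = 2 / 2789.8599 = 0.00071688
Compute 10 * log10(0.00071688) = -31.4455
SPL = 105.2 + (-31.4455) = 73.75

73.75 dB


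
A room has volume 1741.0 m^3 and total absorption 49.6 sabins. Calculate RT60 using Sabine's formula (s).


Given values:
  V = 1741.0 m^3
  A = 49.6 sabins
Formula: RT60 = 0.161 * V / A
Numerator: 0.161 * 1741.0 = 280.301
RT60 = 280.301 / 49.6 = 5.651

5.651 s


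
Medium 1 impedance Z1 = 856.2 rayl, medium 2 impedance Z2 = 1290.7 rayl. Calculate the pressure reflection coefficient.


Given values:
  Z1 = 856.2 rayl, Z2 = 1290.7 rayl
Formula: R = (Z2 - Z1) / (Z2 + Z1)
Numerator: Z2 - Z1 = 1290.7 - 856.2 = 434.5
Denominator: Z2 + Z1 = 1290.7 + 856.2 = 2146.9
R = 434.5 / 2146.9 = 0.2024

0.2024


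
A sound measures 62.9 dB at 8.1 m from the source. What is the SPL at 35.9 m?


Given values:
  SPL1 = 62.9 dB, r1 = 8.1 m, r2 = 35.9 m
Formula: SPL2 = SPL1 - 20 * log10(r2 / r1)
Compute ratio: r2 / r1 = 35.9 / 8.1 = 4.4321
Compute log10: log10(4.4321) = 0.64661
Compute drop: 20 * 0.64661 = 12.9322
SPL2 = 62.9 - 12.9322 = 49.97

49.97 dB


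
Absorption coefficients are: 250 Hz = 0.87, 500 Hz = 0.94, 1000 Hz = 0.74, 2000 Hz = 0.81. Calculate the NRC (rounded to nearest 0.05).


Given values:
  a_250 = 0.87, a_500 = 0.94
  a_1000 = 0.74, a_2000 = 0.81
Formula: NRC = (a250 + a500 + a1000 + a2000) / 4
Sum = 0.87 + 0.94 + 0.74 + 0.81 = 3.36
NRC = 3.36 / 4 = 0.84
Rounded to nearest 0.05: 0.85

0.85


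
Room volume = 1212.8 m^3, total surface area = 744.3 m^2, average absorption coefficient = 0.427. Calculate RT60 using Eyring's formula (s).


Given values:
  V = 1212.8 m^3, S = 744.3 m^2, alpha = 0.427
Formula: RT60 = 0.161 * V / (-S * ln(1 - alpha))
Compute ln(1 - 0.427) = ln(0.573) = -0.55687
Denominator: -744.3 * -0.55687 = 414.4783
Numerator: 0.161 * 1212.8 = 195.2608
RT60 = 195.2608 / 414.4783 = 0.471

0.471 s


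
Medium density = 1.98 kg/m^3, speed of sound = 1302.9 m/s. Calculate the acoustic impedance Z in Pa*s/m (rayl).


Given values:
  rho = 1.98 kg/m^3
  c = 1302.9 m/s
Formula: Z = rho * c
Z = 1.98 * 1302.9
Z = 2579.74

2579.74 rayl


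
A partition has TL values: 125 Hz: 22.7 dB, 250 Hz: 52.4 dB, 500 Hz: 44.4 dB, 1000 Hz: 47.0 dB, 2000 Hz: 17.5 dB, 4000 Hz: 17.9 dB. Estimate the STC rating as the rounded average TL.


Given TL values at each frequency:
  125 Hz: 22.7 dB
  250 Hz: 52.4 dB
  500 Hz: 44.4 dB
  1000 Hz: 47.0 dB
  2000 Hz: 17.5 dB
  4000 Hz: 17.9 dB
Formula: STC ~ round(average of TL values)
Sum = 22.7 + 52.4 + 44.4 + 47.0 + 17.5 + 17.9 = 201.9
Average = 201.9 / 6 = 33.65
Rounded: 34

34


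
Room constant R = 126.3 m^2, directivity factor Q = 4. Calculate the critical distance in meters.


Given values:
  R = 126.3 m^2, Q = 4
Formula: d_c = 0.141 * sqrt(Q * R)
Compute Q * R = 4 * 126.3 = 505.2
Compute sqrt(505.2) = 22.4767
d_c = 0.141 * 22.4767 = 3.169

3.169 m


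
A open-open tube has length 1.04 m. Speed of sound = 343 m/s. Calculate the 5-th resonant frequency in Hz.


Given values:
  Tube type: open-open, L = 1.04 m, c = 343 m/s, n = 5
Formula: f_n = n * c / (2 * L)
Compute 2 * L = 2 * 1.04 = 2.08
f = 5 * 343 / 2.08
f = 824.52

824.52 Hz


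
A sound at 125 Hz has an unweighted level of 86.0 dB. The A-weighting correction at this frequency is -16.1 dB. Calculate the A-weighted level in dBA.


Given values:
  SPL = 86.0 dB
  A-weighting at 125 Hz = -16.1 dB
Formula: L_A = SPL + A_weight
L_A = 86.0 + (-16.1)
L_A = 69.9

69.9 dBA


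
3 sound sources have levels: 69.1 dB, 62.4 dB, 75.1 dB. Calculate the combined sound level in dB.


Formula: L_total = 10 * log10( sum(10^(Li/10)) )
  Source 1: 10^(69.1/10) = 8128305.1616
  Source 2: 10^(62.4/10) = 1737800.8287
  Source 3: 10^(75.1/10) = 32359365.693
Sum of linear values = 42225471.6833
L_total = 10 * log10(42225471.6833) = 76.26

76.26 dB


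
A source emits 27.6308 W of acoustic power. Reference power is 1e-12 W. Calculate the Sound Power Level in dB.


Given values:
  W = 27.6308 W
  W_ref = 1e-12 W
Formula: SWL = 10 * log10(W / W_ref)
Compute ratio: W / W_ref = 27630800000000
Compute log10: log10(27630800000000) = 13.441393
Multiply: SWL = 10 * 13.441393 = 134.41

134.41 dB


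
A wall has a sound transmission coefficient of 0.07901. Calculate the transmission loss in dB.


Given values:
  tau = 0.07901
Formula: TL = 10 * log10(1 / tau)
Compute 1 / tau = 1 / 0.07901 = 12.6566
Compute log10(12.6566) = 1.102317
TL = 10 * 1.102317 = 11.02

11.02 dB


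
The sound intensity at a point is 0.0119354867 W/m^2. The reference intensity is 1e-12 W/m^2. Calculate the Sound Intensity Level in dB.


Given values:
  I = 0.0119354867 W/m^2
  I_ref = 1e-12 W/m^2
Formula: SIL = 10 * log10(I / I_ref)
Compute ratio: I / I_ref = 11935486700
Compute log10: log10(11935486700) = 10.07684
Multiply: SIL = 10 * 10.07684 = 100.77

100.77 dB


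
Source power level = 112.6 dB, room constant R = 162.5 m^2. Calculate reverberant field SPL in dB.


Given values:
  Lw = 112.6 dB, R = 162.5 m^2
Formula: SPL = Lw + 10 * log10(4 / R)
Compute 4 / R = 4 / 162.5 = 0.024615
Compute 10 * log10(0.024615) = -16.088
SPL = 112.6 + (-16.088) = 96.51

96.51 dB


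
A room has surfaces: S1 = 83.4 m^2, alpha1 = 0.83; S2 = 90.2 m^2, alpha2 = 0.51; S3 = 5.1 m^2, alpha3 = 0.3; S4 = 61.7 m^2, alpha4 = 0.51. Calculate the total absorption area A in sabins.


Given surfaces:
  Surface 1: 83.4 * 0.83 = 69.222
  Surface 2: 90.2 * 0.51 = 46.002
  Surface 3: 5.1 * 0.3 = 1.53
  Surface 4: 61.7 * 0.51 = 31.467
Formula: A = sum(Si * alpha_i)
A = 69.222 + 46.002 + 1.53 + 31.467
A = 148.22

148.22 sabins


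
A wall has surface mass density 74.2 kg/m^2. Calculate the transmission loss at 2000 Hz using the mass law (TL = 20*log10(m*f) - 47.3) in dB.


Given values:
  m = 74.2 kg/m^2, f = 2000 Hz
Formula: TL = 20 * log10(m * f) - 47.3
Compute m * f = 74.2 * 2000 = 148400.0
Compute log10(148400.0) = 5.171434
Compute 20 * 5.171434 = 103.4287
TL = 103.4287 - 47.3 = 56.13

56.13 dB


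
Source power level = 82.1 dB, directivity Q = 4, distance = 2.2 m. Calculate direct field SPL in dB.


Given values:
  Lw = 82.1 dB, Q = 4, r = 2.2 m
Formula: SPL = Lw + 10 * log10(Q / (4 * pi * r^2))
Compute 4 * pi * r^2 = 4 * pi * 2.2^2 = 60.8212
Compute Q / denom = 4 / 60.8212 = 0.06576654
Compute 10 * log10(0.06576654) = -11.82
SPL = 82.1 + (-11.82) = 70.28

70.28 dB


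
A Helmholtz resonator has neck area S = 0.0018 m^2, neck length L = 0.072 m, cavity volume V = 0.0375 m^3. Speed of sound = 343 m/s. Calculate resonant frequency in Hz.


Given values:
  S = 0.0018 m^2, L = 0.072 m, V = 0.0375 m^3, c = 343 m/s
Formula: f = (c / (2*pi)) * sqrt(S / (V * L))
Compute V * L = 0.0375 * 0.072 = 0.0027
Compute S / (V * L) = 0.0018 / 0.0027 = 0.6667
Compute sqrt(0.6667) = 0.816517
Compute c / (2*pi) = 343 / 6.283185 = 54.590148
f = 54.590148 * 0.816517 = 44.57

44.57 Hz


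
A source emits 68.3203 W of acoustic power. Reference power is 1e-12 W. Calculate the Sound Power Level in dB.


Given values:
  W = 68.3203 W
  W_ref = 1e-12 W
Formula: SWL = 10 * log10(W / W_ref)
Compute ratio: W / W_ref = 68320300000000
Compute log10: log10(68320300000000) = 13.83455
Multiply: SWL = 10 * 13.83455 = 138.35

138.35 dB


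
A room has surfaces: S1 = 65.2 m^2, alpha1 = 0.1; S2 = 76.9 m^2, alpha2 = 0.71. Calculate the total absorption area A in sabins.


Given surfaces:
  Surface 1: 65.2 * 0.1 = 6.52
  Surface 2: 76.9 * 0.71 = 54.599
Formula: A = sum(Si * alpha_i)
A = 6.52 + 54.599
A = 61.12

61.12 sabins


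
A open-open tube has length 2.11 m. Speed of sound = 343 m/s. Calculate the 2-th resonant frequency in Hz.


Given values:
  Tube type: open-open, L = 2.11 m, c = 343 m/s, n = 2
Formula: f_n = n * c / (2 * L)
Compute 2 * L = 2 * 2.11 = 4.22
f = 2 * 343 / 4.22
f = 162.56

162.56 Hz


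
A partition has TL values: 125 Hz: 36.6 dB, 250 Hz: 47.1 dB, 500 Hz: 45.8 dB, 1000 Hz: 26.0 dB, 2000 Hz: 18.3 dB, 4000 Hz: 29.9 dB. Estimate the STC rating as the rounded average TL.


Given TL values at each frequency:
  125 Hz: 36.6 dB
  250 Hz: 47.1 dB
  500 Hz: 45.8 dB
  1000 Hz: 26.0 dB
  2000 Hz: 18.3 dB
  4000 Hz: 29.9 dB
Formula: STC ~ round(average of TL values)
Sum = 36.6 + 47.1 + 45.8 + 26.0 + 18.3 + 29.9 = 203.7
Average = 203.7 / 6 = 33.95
Rounded: 34

34


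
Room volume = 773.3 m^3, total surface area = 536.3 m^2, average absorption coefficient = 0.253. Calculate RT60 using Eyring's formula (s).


Given values:
  V = 773.3 m^3, S = 536.3 m^2, alpha = 0.253
Formula: RT60 = 0.161 * V / (-S * ln(1 - alpha))
Compute ln(1 - 0.253) = ln(0.747) = -0.29169
Denominator: -536.3 * -0.29169 = 156.4333
Numerator: 0.161 * 773.3 = 124.5013
RT60 = 124.5013 / 156.4333 = 0.796

0.796 s


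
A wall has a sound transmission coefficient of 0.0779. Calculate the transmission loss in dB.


Given values:
  tau = 0.0779
Formula: TL = 10 * log10(1 / tau)
Compute 1 / tau = 1 / 0.0779 = 12.837
Compute log10(12.837) = 1.108464
TL = 10 * 1.108464 = 11.08

11.08 dB


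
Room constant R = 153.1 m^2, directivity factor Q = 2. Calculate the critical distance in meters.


Given values:
  R = 153.1 m^2, Q = 2
Formula: d_c = 0.141 * sqrt(Q * R)
Compute Q * R = 2 * 153.1 = 306.2
Compute sqrt(306.2) = 17.4986
d_c = 0.141 * 17.4986 = 2.467

2.467 m


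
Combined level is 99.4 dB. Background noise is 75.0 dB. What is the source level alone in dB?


Given values:
  L_total = 99.4 dB, L_bg = 75.0 dB
Formula: L_source = 10 * log10(10^(L_total/10) - 10^(L_bg/10))
Convert to linear:
  10^(99.4/10) = 8709635899.5608
  10^(75.0/10) = 31622776.6017
Difference: 8709635899.5608 - 31622776.6017 = 8678013122.9591
L_source = 10 * log10(8678013122.9591) = 99.38

99.38 dB


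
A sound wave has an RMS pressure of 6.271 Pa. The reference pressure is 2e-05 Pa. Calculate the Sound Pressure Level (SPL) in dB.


Given values:
  p = 6.271 Pa
  p_ref = 2e-05 Pa
Formula: SPL = 20 * log10(p / p_ref)
Compute ratio: p / p_ref = 6.271 / 2e-05 = 313550
Compute log10: log10(313550) = 5.496307
Multiply: SPL = 20 * 5.496307 = 109.93

109.93 dB


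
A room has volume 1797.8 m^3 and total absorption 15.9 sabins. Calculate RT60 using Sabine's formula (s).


Given values:
  V = 1797.8 m^3
  A = 15.9 sabins
Formula: RT60 = 0.161 * V / A
Numerator: 0.161 * 1797.8 = 289.4458
RT60 = 289.4458 / 15.9 = 18.204

18.204 s


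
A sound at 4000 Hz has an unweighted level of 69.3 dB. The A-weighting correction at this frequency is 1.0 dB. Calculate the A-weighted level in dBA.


Given values:
  SPL = 69.3 dB
  A-weighting at 4000 Hz = 1.0 dB
Formula: L_A = SPL + A_weight
L_A = 69.3 + (1.0)
L_A = 70.3

70.3 dBA


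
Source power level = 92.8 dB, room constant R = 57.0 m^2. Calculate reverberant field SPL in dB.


Given values:
  Lw = 92.8 dB, R = 57.0 m^2
Formula: SPL = Lw + 10 * log10(4 / R)
Compute 4 / R = 4 / 57.0 = 0.070175
Compute 10 * log10(0.070175) = -11.5382
SPL = 92.8 + (-11.5382) = 81.26

81.26 dB


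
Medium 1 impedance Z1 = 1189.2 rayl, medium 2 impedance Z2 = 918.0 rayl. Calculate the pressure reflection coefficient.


Given values:
  Z1 = 1189.2 rayl, Z2 = 918.0 rayl
Formula: R = (Z2 - Z1) / (Z2 + Z1)
Numerator: Z2 - Z1 = 918.0 - 1189.2 = -271.2
Denominator: Z2 + Z1 = 918.0 + 1189.2 = 2107.2
R = -271.2 / 2107.2 = -0.1287

-0.1287


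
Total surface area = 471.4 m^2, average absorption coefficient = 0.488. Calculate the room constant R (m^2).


Given values:
  S = 471.4 m^2, alpha = 0.488
Formula: R = S * alpha / (1 - alpha)
Numerator: 471.4 * 0.488 = 230.0432
Denominator: 1 - 0.488 = 0.512
R = 230.0432 / 0.512 = 449.3

449.3 m^2


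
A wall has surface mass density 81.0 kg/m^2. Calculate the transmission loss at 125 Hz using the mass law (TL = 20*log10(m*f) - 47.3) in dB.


Given values:
  m = 81.0 kg/m^2, f = 125 Hz
Formula: TL = 20 * log10(m * f) - 47.3
Compute m * f = 81.0 * 125 = 10125.0
Compute log10(10125.0) = 4.005395
Compute 20 * 4.005395 = 80.1079
TL = 80.1079 - 47.3 = 32.81

32.81 dB


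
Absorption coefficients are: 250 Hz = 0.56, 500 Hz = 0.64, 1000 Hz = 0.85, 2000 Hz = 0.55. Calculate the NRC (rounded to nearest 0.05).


Given values:
  a_250 = 0.56, a_500 = 0.64
  a_1000 = 0.85, a_2000 = 0.55
Formula: NRC = (a250 + a500 + a1000 + a2000) / 4
Sum = 0.56 + 0.64 + 0.85 + 0.55 = 2.6
NRC = 2.6 / 4 = 0.65
Rounded to nearest 0.05: 0.65

0.65


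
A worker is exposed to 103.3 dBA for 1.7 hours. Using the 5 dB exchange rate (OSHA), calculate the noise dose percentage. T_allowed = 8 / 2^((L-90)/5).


Given values:
  L = 103.3 dBA, T = 1.7 hours
Formula: T_allowed = 8 / 2^((L - 90) / 5)
Compute exponent: (103.3 - 90) / 5 = 2.66
Compute 2^(2.66) = 6.32033
T_allowed = 8 / 6.32033 = 1.265757 hours
Dose = (T / T_allowed) * 100
Dose = (1.7 / 1.265757) * 100 = 134.31

134.31 %


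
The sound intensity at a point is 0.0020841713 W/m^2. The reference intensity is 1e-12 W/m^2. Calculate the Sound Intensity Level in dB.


Given values:
  I = 0.0020841713 W/m^2
  I_ref = 1e-12 W/m^2
Formula: SIL = 10 * log10(I / I_ref)
Compute ratio: I / I_ref = 2084171300
Compute log10: log10(2084171300) = 9.318933
Multiply: SIL = 10 * 9.318933 = 93.19

93.19 dB


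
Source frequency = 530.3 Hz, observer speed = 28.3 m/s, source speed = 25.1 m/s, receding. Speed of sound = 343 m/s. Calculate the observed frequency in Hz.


Given values:
  f_s = 530.3 Hz, v_o = 28.3 m/s, v_s = 25.1 m/s
  Direction: receding
Formula: f_o = f_s * (c - v_o) / (c + v_s)
Numerator: c - v_o = 343 - 28.3 = 314.7
Denominator: c + v_s = 343 + 25.1 = 368.1
f_o = 530.3 * 314.7 / 368.1 = 453.37

453.37 Hz


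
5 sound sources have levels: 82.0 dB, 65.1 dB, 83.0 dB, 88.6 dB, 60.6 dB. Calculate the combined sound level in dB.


Formula: L_total = 10 * log10( sum(10^(Li/10)) )
  Source 1: 10^(82.0/10) = 158489319.2461
  Source 2: 10^(65.1/10) = 3235936.5693
  Source 3: 10^(83.0/10) = 199526231.4969
  Source 4: 10^(88.6/10) = 724435960.075
  Source 5: 10^(60.6/10) = 1148153.6215
Sum of linear values = 1086835601.0088
L_total = 10 * log10(1086835601.0088) = 90.36

90.36 dB


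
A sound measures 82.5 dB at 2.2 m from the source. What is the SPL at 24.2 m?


Given values:
  SPL1 = 82.5 dB, r1 = 2.2 m, r2 = 24.2 m
Formula: SPL2 = SPL1 - 20 * log10(r2 / r1)
Compute ratio: r2 / r1 = 24.2 / 2.2 = 11.0
Compute log10: log10(11.0) = 1.041393
Compute drop: 20 * 1.041393 = 20.8279
SPL2 = 82.5 - 20.8279 = 61.67

61.67 dB


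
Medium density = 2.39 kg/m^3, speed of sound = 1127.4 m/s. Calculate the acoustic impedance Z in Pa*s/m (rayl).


Given values:
  rho = 2.39 kg/m^3
  c = 1127.4 m/s
Formula: Z = rho * c
Z = 2.39 * 1127.4
Z = 2694.49

2694.49 rayl


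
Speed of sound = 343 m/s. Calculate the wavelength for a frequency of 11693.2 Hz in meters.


Given values:
  c = 343 m/s, f = 11693.2 Hz
Formula: lambda = c / f
lambda = 343 / 11693.2
lambda = 0.0293

0.0293 m


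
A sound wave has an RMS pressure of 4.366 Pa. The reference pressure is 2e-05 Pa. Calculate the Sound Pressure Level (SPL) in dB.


Given values:
  p = 4.366 Pa
  p_ref = 2e-05 Pa
Formula: SPL = 20 * log10(p / p_ref)
Compute ratio: p / p_ref = 4.366 / 2e-05 = 218300
Compute log10: log10(218300) = 5.339054
Multiply: SPL = 20 * 5.339054 = 106.78

106.78 dB


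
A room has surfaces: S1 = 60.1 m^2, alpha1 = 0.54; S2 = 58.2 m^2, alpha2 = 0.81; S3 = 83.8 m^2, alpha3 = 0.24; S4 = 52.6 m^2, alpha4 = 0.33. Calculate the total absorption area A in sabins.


Given surfaces:
  Surface 1: 60.1 * 0.54 = 32.454
  Surface 2: 58.2 * 0.81 = 47.142
  Surface 3: 83.8 * 0.24 = 20.112
  Surface 4: 52.6 * 0.33 = 17.358
Formula: A = sum(Si * alpha_i)
A = 32.454 + 47.142 + 20.112 + 17.358
A = 117.07

117.07 sabins


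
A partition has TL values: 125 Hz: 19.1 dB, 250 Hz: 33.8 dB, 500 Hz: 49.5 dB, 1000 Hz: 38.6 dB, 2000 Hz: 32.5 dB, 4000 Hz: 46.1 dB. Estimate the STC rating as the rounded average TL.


Given TL values at each frequency:
  125 Hz: 19.1 dB
  250 Hz: 33.8 dB
  500 Hz: 49.5 dB
  1000 Hz: 38.6 dB
  2000 Hz: 32.5 dB
  4000 Hz: 46.1 dB
Formula: STC ~ round(average of TL values)
Sum = 19.1 + 33.8 + 49.5 + 38.6 + 32.5 + 46.1 = 219.6
Average = 219.6 / 6 = 36.6
Rounded: 37

37


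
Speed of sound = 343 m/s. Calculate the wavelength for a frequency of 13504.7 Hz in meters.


Given values:
  c = 343 m/s, f = 13504.7 Hz
Formula: lambda = c / f
lambda = 343 / 13504.7
lambda = 0.0254

0.0254 m


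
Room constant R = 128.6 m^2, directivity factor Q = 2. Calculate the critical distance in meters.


Given values:
  R = 128.6 m^2, Q = 2
Formula: d_c = 0.141 * sqrt(Q * R)
Compute Q * R = 2 * 128.6 = 257.2
Compute sqrt(257.2) = 16.0375
d_c = 0.141 * 16.0375 = 2.261

2.261 m


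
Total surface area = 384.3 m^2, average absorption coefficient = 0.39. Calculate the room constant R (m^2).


Given values:
  S = 384.3 m^2, alpha = 0.39
Formula: R = S * alpha / (1 - alpha)
Numerator: 384.3 * 0.39 = 149.877
Denominator: 1 - 0.39 = 0.61
R = 149.877 / 0.61 = 245.7

245.7 m^2


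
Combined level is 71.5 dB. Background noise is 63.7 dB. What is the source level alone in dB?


Given values:
  L_total = 71.5 dB, L_bg = 63.7 dB
Formula: L_source = 10 * log10(10^(L_total/10) - 10^(L_bg/10))
Convert to linear:
  10^(71.5/10) = 14125375.4462
  10^(63.7/10) = 2344228.8153
Difference: 14125375.4462 - 2344228.8153 = 11781146.6309
L_source = 10 * log10(11781146.6309) = 70.71

70.71 dB


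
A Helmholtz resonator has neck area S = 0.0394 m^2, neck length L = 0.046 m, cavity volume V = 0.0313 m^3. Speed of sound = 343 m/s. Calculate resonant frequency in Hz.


Given values:
  S = 0.0394 m^2, L = 0.046 m, V = 0.0313 m^3, c = 343 m/s
Formula: f = (c / (2*pi)) * sqrt(S / (V * L))
Compute V * L = 0.0313 * 0.046 = 0.0014398
Compute S / (V * L) = 0.0394 / 0.0014398 = 27.3649
Compute sqrt(27.3649) = 5.231147
Compute c / (2*pi) = 343 / 6.283185 = 54.590148
f = 54.590148 * 5.231147 = 285.57

285.57 Hz


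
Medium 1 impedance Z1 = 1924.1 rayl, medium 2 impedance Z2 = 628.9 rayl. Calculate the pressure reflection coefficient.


Given values:
  Z1 = 1924.1 rayl, Z2 = 628.9 rayl
Formula: R = (Z2 - Z1) / (Z2 + Z1)
Numerator: Z2 - Z1 = 628.9 - 1924.1 = -1295.2
Denominator: Z2 + Z1 = 628.9 + 1924.1 = 2553.0
R = -1295.2 / 2553.0 = -0.5073

-0.5073


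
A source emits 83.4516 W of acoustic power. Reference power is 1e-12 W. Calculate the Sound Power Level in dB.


Given values:
  W = 83.4516 W
  W_ref = 1e-12 W
Formula: SWL = 10 * log10(W / W_ref)
Compute ratio: W / W_ref = 83451600000000
Compute log10: log10(83451600000000) = 13.921435
Multiply: SWL = 10 * 13.921435 = 139.21

139.21 dB


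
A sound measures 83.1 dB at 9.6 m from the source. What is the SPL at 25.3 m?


Given values:
  SPL1 = 83.1 dB, r1 = 9.6 m, r2 = 25.3 m
Formula: SPL2 = SPL1 - 20 * log10(r2 / r1)
Compute ratio: r2 / r1 = 25.3 / 9.6 = 2.6354
Compute log10: log10(2.6354) = 0.420847
Compute drop: 20 * 0.420847 = 8.4169
SPL2 = 83.1 - 8.4169 = 74.68

74.68 dB


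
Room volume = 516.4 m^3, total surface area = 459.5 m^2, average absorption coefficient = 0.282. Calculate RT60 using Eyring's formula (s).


Given values:
  V = 516.4 m^3, S = 459.5 m^2, alpha = 0.282
Formula: RT60 = 0.161 * V / (-S * ln(1 - alpha))
Compute ln(1 - 0.282) = ln(0.718) = -0.331286
Denominator: -459.5 * -0.331286 = 152.2259
Numerator: 0.161 * 516.4 = 83.1404
RT60 = 83.1404 / 152.2259 = 0.546

0.546 s


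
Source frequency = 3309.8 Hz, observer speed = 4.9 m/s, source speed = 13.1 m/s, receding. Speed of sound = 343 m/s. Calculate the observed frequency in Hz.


Given values:
  f_s = 3309.8 Hz, v_o = 4.9 m/s, v_s = 13.1 m/s
  Direction: receding
Formula: f_o = f_s * (c - v_o) / (c + v_s)
Numerator: c - v_o = 343 - 4.9 = 338.1
Denominator: c + v_s = 343 + 13.1 = 356.1
f_o = 3309.8 * 338.1 / 356.1 = 3142.5

3142.5 Hz


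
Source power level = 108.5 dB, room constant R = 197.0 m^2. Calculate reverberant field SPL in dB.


Given values:
  Lw = 108.5 dB, R = 197.0 m^2
Formula: SPL = Lw + 10 * log10(4 / R)
Compute 4 / R = 4 / 197.0 = 0.020305
Compute 10 * log10(0.020305) = -16.924
SPL = 108.5 + (-16.924) = 91.58

91.58 dB


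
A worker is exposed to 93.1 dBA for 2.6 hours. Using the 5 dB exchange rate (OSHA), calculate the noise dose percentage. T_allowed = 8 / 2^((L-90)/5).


Given values:
  L = 93.1 dBA, T = 2.6 hours
Formula: T_allowed = 8 / 2^((L - 90) / 5)
Compute exponent: (93.1 - 90) / 5 = 0.62
Compute 2^(0.62) = 1.536875
T_allowed = 8 / 1.536875 = 5.205368 hours
Dose = (T / T_allowed) * 100
Dose = (2.6 / 5.205368) * 100 = 49.95

49.95 %


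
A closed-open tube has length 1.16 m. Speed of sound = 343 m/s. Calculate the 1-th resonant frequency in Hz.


Given values:
  Tube type: closed-open, L = 1.16 m, c = 343 m/s, n = 1
Formula: f_n = (2n - 1) * c / (4 * L)
Compute 2n - 1 = 2*1 - 1 = 1
Compute 4 * L = 4 * 1.16 = 4.64
f = 1 * 343 / 4.64
f = 73.92

73.92 Hz


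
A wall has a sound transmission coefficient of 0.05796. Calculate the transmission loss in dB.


Given values:
  tau = 0.05796
Formula: TL = 10 * log10(1 / tau)
Compute 1 / tau = 1 / 0.05796 = 17.2533
Compute log10(17.2533) = 1.236872
TL = 10 * 1.236872 = 12.37

12.37 dB


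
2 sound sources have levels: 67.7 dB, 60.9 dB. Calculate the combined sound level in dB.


Formula: L_total = 10 * log10( sum(10^(Li/10)) )
  Source 1: 10^(67.7/10) = 5888436.5536
  Source 2: 10^(60.9/10) = 1230268.7708
Sum of linear values = 7118705.3244
L_total = 10 * log10(7118705.3244) = 68.52

68.52 dB


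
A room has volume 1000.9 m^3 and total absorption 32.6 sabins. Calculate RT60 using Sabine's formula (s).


Given values:
  V = 1000.9 m^3
  A = 32.6 sabins
Formula: RT60 = 0.161 * V / A
Numerator: 0.161 * 1000.9 = 161.1449
RT60 = 161.1449 / 32.6 = 4.943

4.943 s


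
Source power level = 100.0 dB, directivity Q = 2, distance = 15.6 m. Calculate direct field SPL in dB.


Given values:
  Lw = 100.0 dB, Q = 2, r = 15.6 m
Formula: SPL = Lw + 10 * log10(Q / (4 * pi * r^2))
Compute 4 * pi * r^2 = 4 * pi * 15.6^2 = 3058.152
Compute Q / denom = 2 / 3058.152 = 0.00065399
Compute 10 * log10(0.00065399) = -31.8443
SPL = 100.0 + (-31.8443) = 68.16

68.16 dB


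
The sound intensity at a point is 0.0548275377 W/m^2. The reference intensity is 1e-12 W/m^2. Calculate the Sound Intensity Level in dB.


Given values:
  I = 0.0548275377 W/m^2
  I_ref = 1e-12 W/m^2
Formula: SIL = 10 * log10(I / I_ref)
Compute ratio: I / I_ref = 54827537700
Compute log10: log10(54827537700) = 10.738999
Multiply: SIL = 10 * 10.738999 = 107.39

107.39 dB


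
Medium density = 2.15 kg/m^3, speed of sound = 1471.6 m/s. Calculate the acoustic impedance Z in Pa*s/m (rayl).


Given values:
  rho = 2.15 kg/m^3
  c = 1471.6 m/s
Formula: Z = rho * c
Z = 2.15 * 1471.6
Z = 3163.94

3163.94 rayl


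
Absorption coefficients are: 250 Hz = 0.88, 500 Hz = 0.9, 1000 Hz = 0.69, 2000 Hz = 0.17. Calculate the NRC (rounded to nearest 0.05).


Given values:
  a_250 = 0.88, a_500 = 0.9
  a_1000 = 0.69, a_2000 = 0.17
Formula: NRC = (a250 + a500 + a1000 + a2000) / 4
Sum = 0.88 + 0.9 + 0.69 + 0.17 = 2.64
NRC = 2.64 / 4 = 0.66
Rounded to nearest 0.05: 0.65

0.65


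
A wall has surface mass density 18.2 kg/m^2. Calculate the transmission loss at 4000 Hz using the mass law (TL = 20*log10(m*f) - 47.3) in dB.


Given values:
  m = 18.2 kg/m^2, f = 4000 Hz
Formula: TL = 20 * log10(m * f) - 47.3
Compute m * f = 18.2 * 4000 = 72800.0
Compute log10(72800.0) = 4.862131
Compute 20 * 4.862131 = 97.2426
TL = 97.2426 - 47.3 = 49.94

49.94 dB


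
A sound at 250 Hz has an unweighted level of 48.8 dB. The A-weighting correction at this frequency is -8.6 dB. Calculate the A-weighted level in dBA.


Given values:
  SPL = 48.8 dB
  A-weighting at 250 Hz = -8.6 dB
Formula: L_A = SPL + A_weight
L_A = 48.8 + (-8.6)
L_A = 40.2

40.2 dBA


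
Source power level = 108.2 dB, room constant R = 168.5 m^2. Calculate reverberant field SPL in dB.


Given values:
  Lw = 108.2 dB, R = 168.5 m^2
Formula: SPL = Lw + 10 * log10(4 / R)
Compute 4 / R = 4 / 168.5 = 0.023739
Compute 10 * log10(0.023739) = -16.2454
SPL = 108.2 + (-16.2454) = 91.95

91.95 dB


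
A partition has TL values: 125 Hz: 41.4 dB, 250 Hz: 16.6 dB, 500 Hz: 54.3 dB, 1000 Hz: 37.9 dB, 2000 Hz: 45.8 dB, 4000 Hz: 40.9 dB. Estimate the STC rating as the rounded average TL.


Given TL values at each frequency:
  125 Hz: 41.4 dB
  250 Hz: 16.6 dB
  500 Hz: 54.3 dB
  1000 Hz: 37.9 dB
  2000 Hz: 45.8 dB
  4000 Hz: 40.9 dB
Formula: STC ~ round(average of TL values)
Sum = 41.4 + 16.6 + 54.3 + 37.9 + 45.8 + 40.9 = 236.9
Average = 236.9 / 6 = 39.48
Rounded: 39

39


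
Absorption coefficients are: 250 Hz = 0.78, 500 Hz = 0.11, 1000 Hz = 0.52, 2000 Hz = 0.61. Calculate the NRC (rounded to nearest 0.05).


Given values:
  a_250 = 0.78, a_500 = 0.11
  a_1000 = 0.52, a_2000 = 0.61
Formula: NRC = (a250 + a500 + a1000 + a2000) / 4
Sum = 0.78 + 0.11 + 0.52 + 0.61 = 2.02
NRC = 2.02 / 4 = 0.505
Rounded to nearest 0.05: 0.5

0.5


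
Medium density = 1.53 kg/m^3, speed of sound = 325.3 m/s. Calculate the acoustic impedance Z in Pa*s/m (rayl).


Given values:
  rho = 1.53 kg/m^3
  c = 325.3 m/s
Formula: Z = rho * c
Z = 1.53 * 325.3
Z = 497.71

497.71 rayl


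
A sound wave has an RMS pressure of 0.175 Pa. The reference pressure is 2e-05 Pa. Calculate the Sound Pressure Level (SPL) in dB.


Given values:
  p = 0.175 Pa
  p_ref = 2e-05 Pa
Formula: SPL = 20 * log10(p / p_ref)
Compute ratio: p / p_ref = 0.175 / 2e-05 = 8750
Compute log10: log10(8750) = 3.942008
Multiply: SPL = 20 * 3.942008 = 78.84

78.84 dB


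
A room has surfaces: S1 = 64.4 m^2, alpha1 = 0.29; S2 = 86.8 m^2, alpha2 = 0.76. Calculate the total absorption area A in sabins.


Given surfaces:
  Surface 1: 64.4 * 0.29 = 18.676
  Surface 2: 86.8 * 0.76 = 65.968
Formula: A = sum(Si * alpha_i)
A = 18.676 + 65.968
A = 84.64

84.64 sabins


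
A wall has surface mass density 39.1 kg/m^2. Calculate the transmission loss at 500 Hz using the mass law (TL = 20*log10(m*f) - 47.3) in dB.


Given values:
  m = 39.1 kg/m^2, f = 500 Hz
Formula: TL = 20 * log10(m * f) - 47.3
Compute m * f = 39.1 * 500 = 19550.0
Compute log10(19550.0) = 4.291147
Compute 20 * 4.291147 = 85.8229
TL = 85.8229 - 47.3 = 38.52

38.52 dB


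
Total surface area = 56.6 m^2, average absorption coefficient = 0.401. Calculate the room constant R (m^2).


Given values:
  S = 56.6 m^2, alpha = 0.401
Formula: R = S * alpha / (1 - alpha)
Numerator: 56.6 * 0.401 = 22.6966
Denominator: 1 - 0.401 = 0.599
R = 22.6966 / 0.599 = 37.89

37.89 m^2


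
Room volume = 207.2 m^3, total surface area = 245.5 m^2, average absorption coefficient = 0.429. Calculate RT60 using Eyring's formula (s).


Given values:
  V = 207.2 m^3, S = 245.5 m^2, alpha = 0.429
Formula: RT60 = 0.161 * V / (-S * ln(1 - alpha))
Compute ln(1 - 0.429) = ln(0.571) = -0.560366
Denominator: -245.5 * -0.560366 = 137.5699
Numerator: 0.161 * 207.2 = 33.3592
RT60 = 33.3592 / 137.5699 = 0.242

0.242 s


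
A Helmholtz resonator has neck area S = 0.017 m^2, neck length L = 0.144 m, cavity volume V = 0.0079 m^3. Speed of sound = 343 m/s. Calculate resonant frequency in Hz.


Given values:
  S = 0.017 m^2, L = 0.144 m, V = 0.0079 m^3, c = 343 m/s
Formula: f = (c / (2*pi)) * sqrt(S / (V * L))
Compute V * L = 0.0079 * 0.144 = 0.0011376
Compute S / (V * L) = 0.017 / 0.0011376 = 14.9437
Compute sqrt(14.9437) = 3.865708
Compute c / (2*pi) = 343 / 6.283185 = 54.590148
f = 54.590148 * 3.865708 = 211.03

211.03 Hz


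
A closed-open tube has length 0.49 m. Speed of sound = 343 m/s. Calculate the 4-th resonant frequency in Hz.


Given values:
  Tube type: closed-open, L = 0.49 m, c = 343 m/s, n = 4
Formula: f_n = (2n - 1) * c / (4 * L)
Compute 2n - 1 = 2*4 - 1 = 7
Compute 4 * L = 4 * 0.49 = 1.96
f = 7 * 343 / 1.96
f = 1225.0

1225.0 Hz


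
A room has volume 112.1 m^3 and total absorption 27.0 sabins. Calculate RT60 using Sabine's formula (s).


Given values:
  V = 112.1 m^3
  A = 27.0 sabins
Formula: RT60 = 0.161 * V / A
Numerator: 0.161 * 112.1 = 18.0481
RT60 = 18.0481 / 27.0 = 0.668

0.668 s


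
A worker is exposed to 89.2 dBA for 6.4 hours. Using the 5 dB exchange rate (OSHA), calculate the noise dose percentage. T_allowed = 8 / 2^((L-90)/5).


Given values:
  L = 89.2 dBA, T = 6.4 hours
Formula: T_allowed = 8 / 2^((L - 90) / 5)
Compute exponent: (89.2 - 90) / 5 = -0.16
Compute 2^(-0.16) = 0.895025
T_allowed = 8 / 0.895025 = 8.938298 hours
Dose = (T / T_allowed) * 100
Dose = (6.4 / 8.938298) * 100 = 71.6

71.6 %


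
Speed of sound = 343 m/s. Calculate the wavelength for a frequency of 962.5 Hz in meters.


Given values:
  c = 343 m/s, f = 962.5 Hz
Formula: lambda = c / f
lambda = 343 / 962.5
lambda = 0.3564

0.3564 m


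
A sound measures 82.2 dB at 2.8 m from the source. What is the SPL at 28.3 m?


Given values:
  SPL1 = 82.2 dB, r1 = 2.8 m, r2 = 28.3 m
Formula: SPL2 = SPL1 - 20 * log10(r2 / r1)
Compute ratio: r2 / r1 = 28.3 / 2.8 = 10.1071
Compute log10: log10(10.1071) = 1.004627
Compute drop: 20 * 1.004627 = 20.0925
SPL2 = 82.2 - 20.0925 = 62.11

62.11 dB


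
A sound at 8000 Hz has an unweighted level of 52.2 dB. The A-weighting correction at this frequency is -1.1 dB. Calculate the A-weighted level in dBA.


Given values:
  SPL = 52.2 dB
  A-weighting at 8000 Hz = -1.1 dB
Formula: L_A = SPL + A_weight
L_A = 52.2 + (-1.1)
L_A = 51.1

51.1 dBA


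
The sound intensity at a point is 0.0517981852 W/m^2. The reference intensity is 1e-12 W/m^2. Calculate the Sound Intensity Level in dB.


Given values:
  I = 0.0517981852 W/m^2
  I_ref = 1e-12 W/m^2
Formula: SIL = 10 * log10(I / I_ref)
Compute ratio: I / I_ref = 51798185200
Compute log10: log10(51798185200) = 10.714315
Multiply: SIL = 10 * 10.714315 = 107.14

107.14 dB


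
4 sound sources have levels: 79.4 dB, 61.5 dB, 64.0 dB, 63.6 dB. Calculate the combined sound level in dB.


Formula: L_total = 10 * log10( sum(10^(Li/10)) )
  Source 1: 10^(79.4/10) = 87096358.9956
  Source 2: 10^(61.5/10) = 1412537.5446
  Source 3: 10^(64.0/10) = 2511886.4315
  Source 4: 10^(63.6/10) = 2290867.6528
Sum of linear values = 93311650.6245
L_total = 10 * log10(93311650.6245) = 79.7

79.7 dB


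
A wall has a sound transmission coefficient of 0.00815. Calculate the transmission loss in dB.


Given values:
  tau = 0.00815
Formula: TL = 10 * log10(1 / tau)
Compute 1 / tau = 1 / 0.00815 = 122.6994
Compute log10(122.6994) = 2.088842
TL = 10 * 2.088842 = 20.89

20.89 dB


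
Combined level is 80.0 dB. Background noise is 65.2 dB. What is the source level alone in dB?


Given values:
  L_total = 80.0 dB, L_bg = 65.2 dB
Formula: L_source = 10 * log10(10^(L_total/10) - 10^(L_bg/10))
Convert to linear:
  10^(80.0/10) = 100000000.0
  10^(65.2/10) = 3311311.2148
Difference: 100000000.0 - 3311311.2148 = 96688688.7852
L_source = 10 * log10(96688688.7852) = 79.85

79.85 dB


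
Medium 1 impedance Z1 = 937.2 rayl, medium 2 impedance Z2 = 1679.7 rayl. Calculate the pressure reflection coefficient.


Given values:
  Z1 = 937.2 rayl, Z2 = 1679.7 rayl
Formula: R = (Z2 - Z1) / (Z2 + Z1)
Numerator: Z2 - Z1 = 1679.7 - 937.2 = 742.5
Denominator: Z2 + Z1 = 1679.7 + 937.2 = 2616.9
R = 742.5 / 2616.9 = 0.2837

0.2837


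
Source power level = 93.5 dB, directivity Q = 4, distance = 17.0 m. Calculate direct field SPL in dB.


Given values:
  Lw = 93.5 dB, Q = 4, r = 17.0 m
Formula: SPL = Lw + 10 * log10(Q / (4 * pi * r^2))
Compute 4 * pi * r^2 = 4 * pi * 17.0^2 = 3631.6811
Compute Q / denom = 4 / 3631.6811 = 0.00110142
Compute 10 * log10(0.00110142) = -29.5805
SPL = 93.5 + (-29.5805) = 63.92

63.92 dB


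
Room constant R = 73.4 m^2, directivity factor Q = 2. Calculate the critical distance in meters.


Given values:
  R = 73.4 m^2, Q = 2
Formula: d_c = 0.141 * sqrt(Q * R)
Compute Q * R = 2 * 73.4 = 146.8
Compute sqrt(146.8) = 12.1161
d_c = 0.141 * 12.1161 = 1.708

1.708 m


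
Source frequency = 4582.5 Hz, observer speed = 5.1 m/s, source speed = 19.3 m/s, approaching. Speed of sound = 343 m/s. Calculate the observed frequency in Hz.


Given values:
  f_s = 4582.5 Hz, v_o = 5.1 m/s, v_s = 19.3 m/s
  Direction: approaching
Formula: f_o = f_s * (c + v_o) / (c - v_s)
Numerator: c + v_o = 343 + 5.1 = 348.1
Denominator: c - v_s = 343 - 19.3 = 323.7
f_o = 4582.5 * 348.1 / 323.7 = 4927.92

4927.92 Hz


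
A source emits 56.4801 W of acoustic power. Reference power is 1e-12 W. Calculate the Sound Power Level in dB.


Given values:
  W = 56.4801 W
  W_ref = 1e-12 W
Formula: SWL = 10 * log10(W / W_ref)
Compute ratio: W / W_ref = 56480100000000
Compute log10: log10(56480100000000) = 13.751895
Multiply: SWL = 10 * 13.751895 = 137.52

137.52 dB
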